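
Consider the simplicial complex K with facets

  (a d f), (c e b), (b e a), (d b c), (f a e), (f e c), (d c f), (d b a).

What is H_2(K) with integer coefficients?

We work with the vertex ordering a < b < c < d < e < f. The simplices of K, each written with vertices in increasing order, are:

  0-simplices (6): a, b, c, d, e, f
  1-simplices (12): ab, ad, ae, af, bc, bd, be, cd, ce, cf, df, ef
  2-simplices (8): abd, abe, adf, aef, bcd, bce, cdf, cef

giving chain groups C_0 ≅ Z^6, C_1 ≅ Z^12, C_2 ≅ Z^8.

∂_1: C_1 → C_0 maps an edge to its endpoints' difference, ∂[p,q] = q − p. For instance
  ∂ef = f − e.
The 6×12 boundary matrix has rank 5 and Smith normal form diag(1,1,1,1,1).

The boundary map ∂_2: C_2 → C_1 acts by ∂[p,q,r] = [q,r] − [p,r] + [p,q]. For instance
  ∂bce = ce − be + bc,
  ∂cef = ef − cf + ce.
The resulting 12×8 matrix has rank 7, and its Smith normal form has invariant factors (1,1,1,1,1,1,1).

From H_k ≅ ker(∂_k) / im(∂_{k+1}) we obtain:

  H_2: rank ker ∂_2 − rank ∂_3 = (8 − 7) − 0 = 1, and there is no ∂_3, so H_2 = Z.

(K is a triangulation of the 2-sphere S^2.)

H_2 ≅ Z.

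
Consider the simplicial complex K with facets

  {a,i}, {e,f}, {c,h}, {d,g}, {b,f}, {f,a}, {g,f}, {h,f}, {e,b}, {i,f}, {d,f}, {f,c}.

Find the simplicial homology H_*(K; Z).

Take the total order a < b < c < d < e < f < g < h < i on the vertex set. Then K (dimension 1) consists of the simplices:

  0-simplices (9): a, b, c, d, e, f, g, h, i
  1-simplices (12): af, ai, be, bf, cf, ch, df, dg, ef, fg, fh, fi

Hence C_0 ≅ Z^9, C_1 ≅ Z^12.

∂_1: C_1 → C_0 maps an edge to its endpoints' difference, ∂[p,q] = q − p. For instance
  ∂af = f − a.
This gives a 9×12 integer matrix of rank 8; reducing to Smith normal form yields diagonal entries (1,1,1,1,1,1,1,1).

Now H_k = ker ∂_k / im ∂_{k+1}, so:

  H_0: rank C_0 − rank ∂_1 = 9 − 8 = 1, and the invariant factors of ∂_1 are all 1, so H_0 ≅ Z.
  H_1: rank ker ∂_1 − rank ∂_2 = (12 − 8) − 0 = 4, and there is no ∂_2, so H_1 ≅ Z^4.

As a check, the Euler characteristic is 9 − 12 = -3, which agrees with 1 − 4 = -3.

H_0 = Z,  H_1 = Z^4.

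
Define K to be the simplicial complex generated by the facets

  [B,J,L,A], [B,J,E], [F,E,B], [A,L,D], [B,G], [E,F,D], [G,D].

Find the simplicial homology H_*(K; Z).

Order the vertices as A < B < D < E < F < G < J < L. Listing each simplex with vertices in this order, K has dimension 3 with simplices:

  0-simplices (8): A, B, D, E, F, G, J, L
  1-simplices (16): AB, AD, AJ, AL, BE, BF, BG, BJ, BL, DE, DF, DG, DL, EF, EJ, JL
  2-simplices (8): ABJ, ABL, ADL, AJL, BEF, BEJ, BJL, DEF
  3-simplices (1): ABJL

so the chain groups are C_0 ≅ Z^8, C_1 ≅ Z^16, C_2 ≅ Z^8, C_3 ≅ Z^1.

The boundary map ∂_1: C_1 → C_0 is given by ∂[p,q] = [q] − [p]. For instance
  ∂AD = D − A.
The resulting 8×16 matrix has rank 7, and its Smith normal form has invariant factors (1,1,1,1,1,1,1).

Boundary ∂_2: C_2 → C_1 acts by ∂[p,q,r] = [q,r] − [p,r] + [p,q]. For instance
  ∂ABJ = BJ − AJ + AB,
  ∂BEJ = EJ − BJ + BE.
As a 16×8 matrix over Z this has rank 7, with invariant factors (1,1,1,1,1,1,1).

∂_3: C_3 → C_2 sends each 3-simplex σ to the alternating sum Σ_i (−1)^i (σ with its i-th vertex removed). For instance
  ∂ABJL = BJL − AJL + ABL − ABJ.
The 8×1 boundary matrix has rank 1 and Smith normal form diag(1).

Computing H_k = (kernel of ∂_k) / (image of ∂_{k+1}):

  H_0: rank C_0 − rank ∂_1 = 8 − 7 = 1, and the invariant factors of ∂_1 are all 1, so H_0 ≅ Z.
  H_1: rank ker ∂_1 − rank ∂_2 = (16 − 7) − 7 = 2, and the invariant factors of ∂_2 are all 1, so H_1 ≅ Z^2.
  H_2: rank ker ∂_2 − rank ∂_3 = (8 − 7) − 1 = 0, and the invariant factors of ∂_3 are all 1, so H_2 ≅ 0.
  H_3: rank ker ∂_3 − rank ∂_4 = (1 − 1) − 0 = 0, and there is no ∂_4, so H_3 ≅ 0.

As a check, the Euler characteristic is 8 − 16 + 8 − 1 = -1, which agrees with 1 − 2 + 0 − 0 = -1.

H_0 ≅ Z,  H_1 ≅ Z^2,  H_2 = 0,  H_3 = 0.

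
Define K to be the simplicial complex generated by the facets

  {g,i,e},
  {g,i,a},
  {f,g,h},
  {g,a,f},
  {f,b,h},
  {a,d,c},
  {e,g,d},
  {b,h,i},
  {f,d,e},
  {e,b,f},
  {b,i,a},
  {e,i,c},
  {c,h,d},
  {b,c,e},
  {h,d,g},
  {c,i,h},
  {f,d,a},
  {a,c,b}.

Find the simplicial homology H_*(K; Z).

H_0 ≅ Z,  H_1 ≅ Z ⊕ Z_2,  H_2 = 0.

Fix the vertex order a < b < c < d < e < f < g < h < i and write every simplex with vertices in increasing order. Then dim K = 2 and the simplices of K are:

  0-simplices (9): a, b, c, d, e, f, g, h, i
  1-simplices (27): ab, ac, ad, af, ag, ai, bc, be, bf, bh, bi, cd, ce, ch, ci, de, df, dg, dh, ef, eg, ei, fg, fh, gh, gi, hi
  2-simplices (18): abc, abi, acd, adf, afg, agi, bce, bef, bfh, bhi, cdh, cei, chi, def, deg, dgh, egi, fgh

giving chain groups C_0 ≅ Z^9, C_1 ≅ Z^27, C_2 ≅ Z^18.

∂_1: C_1 → C_0 maps an edge to its endpoints' difference, ∂[p,q] = q − p.
This gives a 9×27 integer matrix of rank 8; reducing to Smith normal form yields diagonal entries (1,1,1,1,1,1,1,1).

The boundary map ∂_2: C_2 → C_1 sends each 2-simplex [p,q,r] to [q,r] − [p,r] + [p,q]. For instance
  ∂cdh = dh − ch + cd,
  ∂adf = df − af + ad.
As a 27×18 matrix over Z this has rank 18, with invariant factors (1,1,1,1,1,1,1,1,1,1,1,1,1,1,1,1,1,2).

Computing H_k = (kernel of ∂_k) / (image of ∂_{k+1}):

  H_0: rank C_0 − rank ∂_1 = 9 − 8 = 1, and the invariant factors of ∂_1 are all 1, so H_0 ≅ Z.
  H_1: rank ker ∂_1 − rank ∂_2 = (27 − 8) − 18 = 1, and ∂_2 has invariant factor 2 > 1, so H_1 ≅ Z ⊕ Z_2.
  H_2: rank ker ∂_2 − rank ∂_3 = (18 − 18) − 0 = 0, and there is no ∂_3, so H_2 ≅ 0.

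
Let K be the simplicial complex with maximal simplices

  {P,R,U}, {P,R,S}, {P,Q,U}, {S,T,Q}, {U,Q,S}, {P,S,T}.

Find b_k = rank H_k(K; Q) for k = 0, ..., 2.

Order the vertices as P < Q < R < S < T < U. Listing each simplex with vertices in this order, K has dimension 2 with simplices:

  0-simplices (6): P, Q, R, S, T, U
  1-simplices (12): PQ, PR, PS, PT, PU, QS, QT, QU, RS, RU, ST, SU
  2-simplices (6): PQU, PRS, PRU, PST, QST, QSU

so the chain groups are C_0 ≅ Z^6, C_1 ≅ Z^12, C_2 ≅ Z^6.

The boundary map ∂_1: C_1 → C_0 is given by ∂[p,q] = [q] − [p].
The resulting 6×12 matrix has rank 5, and its Smith normal form has invariant factors (1,1,1,1,1).

Boundary ∂_2: C_2 → C_1 maps a triangle to the signed sum of its edges. For instance
  ∂QSU = SU − QU + QS,
  ∂QST = ST − QT + QS.
The 12×6 boundary matrix has rank 6 and Smith normal form diag(1,1,1,1,1,1).

Computing H_k = (kernel of ∂_k) / (image of ∂_{k+1}):

  H_0: rank C_0 − rank ∂_1 = 6 − 5 = 1, and the invariant factors of ∂_1 are all 1, so H_0 ≅ Z.
  H_1: rank ker ∂_1 − rank ∂_2 = (12 − 5) − 6 = 1, and the invariant factors of ∂_2 are all 1, so H_1 ≅ Z.
  H_2: rank ker ∂_2 − rank ∂_3 = (6 − 6) − 0 = 0, and there is no ∂_3, so H_2 ≅ 0.

Hence the Betti numbers are b_0 = 1, b_1 = 1, b_2 = 0.

b_0 = 1, b_1 = 1, b_2 = 0.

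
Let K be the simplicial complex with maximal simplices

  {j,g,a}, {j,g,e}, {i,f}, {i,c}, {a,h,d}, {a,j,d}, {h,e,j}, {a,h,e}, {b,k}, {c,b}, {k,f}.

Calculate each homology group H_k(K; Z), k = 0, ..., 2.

Order the vertices as a < b < c < d < e < f < g < h < i < j < k. Listing each simplex with vertices in this order, K has dimension 2 with simplices:

  0-simplices (11): a, b, c, d, e, f, g, h, i, j, k
  1-simplices (17): ad, ae, ag, ah, aj, bc, bk, ci, dh, dj, eg, eh, ej, fi, fk, gj, hj
  2-simplices (6): adh, adj, aeh, agj, egj, ehj

so the chain groups are C_0 ≅ Z^11, C_1 ≅ Z^17, C_2 ≅ Z^6.

The boundary map ∂_1: C_1 → C_0 maps an edge to its endpoints' difference, ∂[p,q] = q − p. For instance
  ∂dj = j − d.
The 11×17 boundary matrix has rank 9 and Smith normal form diag(1,1,1,1,1,1,1,1,1).

∂_2: C_2 → C_1 acts by ∂[p,q,r] = [q,r] − [p,r] + [p,q]. For instance
  ∂ehj = hj − ej + eh,
  ∂agj = gj − aj + ag.
The 17×6 boundary matrix has rank 6 and Smith normal form diag(1,1,1,1,1,1).

Computing H_k = (kernel of ∂_k) / (image of ∂_{k+1}):

  H_0: rank C_0 − rank ∂_1 = 11 − 9 = 2, and the invariant factors of ∂_1 are all 1, so H_0 ≅ Z^2.
  H_1: rank ker ∂_1 − rank ∂_2 = (17 − 9) − 6 = 2, and the invariant factors of ∂_2 are all 1, so H_1 ≅ Z^2.
  H_2: rank ker ∂_2 − rank ∂_3 = (6 − 6) − 0 = 0, and there is no ∂_3, so H_2 ≅ 0.

(K is a triangulation of the disjoint union of the cylinder S^1 x I and the circle S^1.)

H_0 = Z^2,  H_1 = Z^2,  H_2 = 0.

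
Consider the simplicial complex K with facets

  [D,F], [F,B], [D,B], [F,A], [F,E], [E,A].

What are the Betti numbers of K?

We work with the vertex ordering A < B < D < E < F. The simplices of K, each written with vertices in increasing order, are:

  0-simplices (5): A, B, D, E, F
  1-simplices (6): AE, AF, BD, BF, DF, EF

giving chain groups C_0 ≅ Z^5, C_1 ≅ Z^6.

The boundary map ∂_1: C_1 → C_0 is given by ∂[p,q] = [q] − [p].
As a 5×6 matrix over Z this has rank 4, with invariant factors (1,1,1,1).

Computing H_k = (kernel of ∂_k) / (image of ∂_{k+1}):

  H_0: rank C_0 − rank ∂_1 = 5 − 4 = 1, and the invariant factors of ∂_1 are all 1, so H_0 ≅ Z.
  H_1: rank ker ∂_1 − rank ∂_2 = (6 − 4) − 0 = 2, and there is no ∂_2, so H_1 ≅ Z^2.

Hence the Betti numbers are b_0 = 1, b_1 = 2.

b_0 = 1, b_1 = 2.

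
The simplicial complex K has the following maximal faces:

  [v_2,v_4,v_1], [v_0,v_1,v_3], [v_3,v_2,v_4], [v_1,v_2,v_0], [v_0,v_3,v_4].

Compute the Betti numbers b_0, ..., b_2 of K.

We work with the vertex ordering v_0 < v_1 < v_2 < v_3 < v_4. The simplices of K, each written with vertices in increasing order, are:

  0-simplices (5): [v_0], [v_1], [v_2], [v_3], [v_4]
  1-simplices (10): [v_0,v_1], [v_0,v_2], [v_0,v_3], [v_0,v_4], [v_1,v_2], [v_1,v_3], [v_1,v_4], [v_2,v_3], [v_2,v_4], [v_3,v_4]
  2-simplices (5): [v_0,v_1,v_2], [v_0,v_1,v_3], [v_0,v_3,v_4], [v_1,v_2,v_4], [v_2,v_3,v_4]

Hence C_0 ≅ Z^5, C_1 ≅ Z^10, C_2 ≅ Z^5.

∂_1: C_1 → C_0 maps an edge to its endpoints' difference, ∂[p,q] = q − p.
As a 5×10 matrix over Z this has rank 4, with invariant factors (1,1,1,1).

∂_2: C_2 → C_1 acts by ∂[p,q,r] = [q,r] − [p,r] + [p,q]. For instance
  ∂[v_2,v_3,v_4] = [v_3,v_4] − [v_2,v_4] + [v_2,v_3],
  ∂[v_0,v_3,v_4] = [v_3,v_4] − [v_0,v_4] + [v_0,v_3].
The resulting 10×5 matrix has rank 5, and its Smith normal form has invariant factors (1,1,1,1,1).

Computing H_k = (kernel of ∂_k) / (image of ∂_{k+1}):

  H_0: rank C_0 − rank ∂_1 = 5 − 4 = 1, and the invariant factors of ∂_1 are all 1, so H_0 = Z.
  H_1: rank ker ∂_1 − rank ∂_2 = (10 − 4) − 5 = 1, and the invariant factors of ∂_2 are all 1, so H_1 = Z.
  H_2: rank ker ∂_2 − rank ∂_3 = (5 − 5) − 0 = 0, and there is no ∂_3, so H_2 = 0.

Hence the Betti numbers are b_0 = 1, b_1 = 1, b_2 = 0.

b_0 = 1, b_1 = 1, b_2 = 0.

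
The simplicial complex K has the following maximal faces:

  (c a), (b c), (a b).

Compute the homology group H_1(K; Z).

H_1 = Z.

Order the vertices as a < b < c. Listing each simplex with vertices in this order, K has dimension 1 with simplices:

  0-simplices (3): a, b, c
  1-simplices (3): ab, ac, bc

so the chain groups are C_0 ≅ Z^3, C_1 ≅ Z^3.

The boundary map ∂_1: C_1 → C_0 sends each edge [p,q] (with p < q) to q − p.
As a 3×3 matrix over Z this has rank 2, with invariant factors (1,1).

Computing H_k = (kernel of ∂_k) / (image of ∂_{k+1}):

  H_1: rank ker ∂_1 − rank ∂_2 = (3 − 2) − 0 = 1, and there is no ∂_2, so H_1 ≅ Z.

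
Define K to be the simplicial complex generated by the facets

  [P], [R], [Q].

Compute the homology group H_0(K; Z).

H_0 = Z^3.

Take the total order P < Q < R on the vertex set. Then K (dimension 0) consists of the simplices:

  0-simplices (3): P, Q, R

giving chain groups C_0 ≅ Z^3.

Computing H_k = (kernel of ∂_k) / (image of ∂_{k+1}):

  H_0: rank C_0 − rank ∂_1 = 3 − 0 = 3, and there is no ∂_1, so H_0 ≅ Z^3.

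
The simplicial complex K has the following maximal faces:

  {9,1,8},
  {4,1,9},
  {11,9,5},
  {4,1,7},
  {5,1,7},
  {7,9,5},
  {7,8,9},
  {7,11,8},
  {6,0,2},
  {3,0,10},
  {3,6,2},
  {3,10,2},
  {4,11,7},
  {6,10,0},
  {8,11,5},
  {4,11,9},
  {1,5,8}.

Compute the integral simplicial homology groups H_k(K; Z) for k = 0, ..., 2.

H_0 = Z^2,  H_1 = Z ⊕ Z_2,  H_2 = 0.

Take the total order 0 < 1 < 2 < 3 < 4 < 5 < 6 < 7 < 8 < 9 < 10 < 11 on the vertex set. Then K (dimension 2) consists of the simplices:

  0-simplices (12): [0], [1], [2], [3], [4], [5], [6], [7], [8], [9], [10], [11]
  1-simplices (28): (28 of them)
  2-simplices (17): [0,2,6], [0,3,10], [0,6,10], [1,4,7], [1,4,9], [1,5,7], [1,5,8], [1,8,9], [2,3,6], [2,3,10], [4,7,11], [4,9,11], [5,7,9], [5,8,11], [5,9,11], [7,8,9], [7,8,11]

so the chain groups are C_0 ≅ Z^12, C_1 ≅ Z^28, C_2 ≅ Z^17.

The boundary map ∂_1: C_1 → C_0 is given by ∂[p,q] = [q] − [p].
As a 12×28 matrix over Z this has rank 10, with invariant factors (1,1,1,1,1,1,1,1,1,1).

Boundary ∂_2: C_2 → C_1 acts by ∂[p,q,r] = [q,r] − [p,r] + [p,q]. For instance
  ∂[5,7,9] = [7,9] − [5,9] + [5,7],
  ∂[1,4,9] = [4,9] − [1,9] + [1,4].
As a 28×17 matrix over Z this has rank 17, with invariant factors (1,1,1,1,1,1,1,1,1,1,1,1,1,1,1,1,2).

From H_k ≅ ker(∂_k) / im(∂_{k+1}) we obtain:

  H_0: rank C_0 − rank ∂_1 = 12 − 10 = 2, and the invariant factors of ∂_1 are all 1, so H_0 = Z^2.
  H_1: rank ker ∂_1 − rank ∂_2 = (28 − 10) − 17 = 1, and ∂_2 has invariant factor 2 > 1, so H_1 = Z ⊕ Z_2.
  H_2: rank ker ∂_2 − rank ∂_3 = (17 − 17) − 0 = 0, and there is no ∂_3, so H_2 = 0.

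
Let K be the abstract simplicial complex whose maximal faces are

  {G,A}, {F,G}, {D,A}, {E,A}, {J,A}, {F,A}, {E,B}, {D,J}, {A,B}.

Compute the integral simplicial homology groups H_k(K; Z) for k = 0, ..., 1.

H_0 ≅ Z,  H_1 ≅ Z^3.

Fix the vertex order A < B < D < E < F < G < J and write every simplex with vertices in increasing order. Then dim K = 1 and the simplices of K are:

  0-simplices (7): A, B, D, E, F, G, J
  1-simplices (9): AB, AD, AE, AF, AG, AJ, BE, DJ, FG

Hence C_0 ≅ Z^7, C_1 ≅ Z^9.

∂_1: C_1 → C_0 is given by ∂[p,q] = [q] − [p]. For instance
  ∂AG = G − A.
This gives a 7×9 integer matrix of rank 6; reducing to Smith normal form yields diagonal entries (1,1,1,1,1,1).

Now H_k = ker ∂_k / im ∂_{k+1}, so:

  H_0: rank C_0 − rank ∂_1 = 7 − 6 = 1, and the invariant factors of ∂_1 are all 1, so H_0 ≅ Z.
  H_1: rank ker ∂_1 − rank ∂_2 = (9 − 6) − 0 = 3, and there is no ∂_2, so H_1 ≅ Z^3.

(K is a triangulation of a wedge of 3 circles.)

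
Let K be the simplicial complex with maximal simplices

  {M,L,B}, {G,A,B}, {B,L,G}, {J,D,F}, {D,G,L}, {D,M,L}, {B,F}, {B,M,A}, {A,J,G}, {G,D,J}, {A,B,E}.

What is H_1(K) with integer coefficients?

H_1 ≅ Z.

Take the total order A < B < D < E < F < G < J < L < M on the vertex set. Then K (dimension 2) consists of the simplices:

  0-simplices (9): A, B, D, E, F, G, J, L, M
  1-simplices (19): AB, AE, AG, AJ, AM, BE, BF, BG, BL, BM, DF, DG, DJ, DL, DM, FJ, GJ, GL, LM
  2-simplices (10): ABE, ABG, ABM, AGJ, BGL, BLM, DFJ, DGJ, DGL, DLM

so the chain groups are C_0 ≅ Z^9, C_1 ≅ Z^19, C_2 ≅ Z^10.

∂_1: C_1 → C_0 is given by ∂[p,q] = [q] − [p]. For instance
  ∂AJ = J − A.
This gives a 9×19 integer matrix of rank 8; reducing to Smith normal form yields diagonal entries (1,1,1,1,1,1,1,1).

∂_2: C_2 → C_1 acts by ∂[p,q,r] = [q,r] − [p,r] + [p,q]. For instance
  ∂BGL = GL − BL + BG,
  ∂ABM = BM − AM + AB.
This gives a 19×10 integer matrix of rank 10; reducing to Smith normal form yields diagonal entries (1,1,1,1,1,1,1,1,1,1).

Computing H_k = (kernel of ∂_k) / (image of ∂_{k+1}):

  H_1: rank ker ∂_1 − rank ∂_2 = (19 − 8) − 10 = 1, and the invariant factors of ∂_2 are all 1, so H_1 = Z.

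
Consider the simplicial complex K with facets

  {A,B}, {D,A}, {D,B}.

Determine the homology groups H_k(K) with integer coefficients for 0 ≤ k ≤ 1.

H_0 ≅ Z,  H_1 ≅ Z.

Fix the vertex order A < B < D and write every simplex with vertices in increasing order. Then dim K = 1 and the simplices of K are:

  0-simplices (3): A, B, D
  1-simplices (3): AB, AD, BD

giving chain groups C_0 ≅ Z^3, C_1 ≅ Z^3.

The boundary map ∂_1: C_1 → C_0 is given by ∂[p,q] = [q] − [p]. For instance
  ∂AD = D − A.
The 3×3 boundary matrix has rank 2 and Smith normal form diag(1,1).

Now H_k = ker ∂_k / im ∂_{k+1}, so:

  H_0: rank C_0 − rank ∂_1 = 3 − 2 = 1, and the invariant factors of ∂_1 are all 1, so H_0 ≅ Z.
  H_1: rank ker ∂_1 − rank ∂_2 = (3 − 2) − 0 = 1, and there is no ∂_2, so H_1 ≅ Z.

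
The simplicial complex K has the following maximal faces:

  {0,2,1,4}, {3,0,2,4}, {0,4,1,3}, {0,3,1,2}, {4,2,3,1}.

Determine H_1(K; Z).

K has 5 vertices, 10 edges, 10 triangles, 5 3-simplices.
rank ∂_1 = 4, rank ∂_2 = 6 ⇒ b_1 = 10 − 4 − 6 = 0; all invariant factors of ∂_2 are 1 so no torsion. So H_1 ≅ 0.

H_1 ≅ 0.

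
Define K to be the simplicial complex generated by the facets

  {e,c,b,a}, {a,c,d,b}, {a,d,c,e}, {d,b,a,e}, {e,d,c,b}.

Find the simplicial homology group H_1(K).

Order the vertices as a < b < c < d < e. Listing each simplex with vertices in this order, K has dimension 3 with simplices:

  0-simplices (5): a, b, c, d, e
  1-simplices (10): ab, ac, ad, ae, bc, bd, be, cd, ce, de
  2-simplices (10): abc, abd, abe, acd, ace, ade, bcd, bce, bde, cde
  3-simplices (5): abcd, abce, abde, acde, bcde

so the chain groups are C_0 ≅ Z^5, C_1 ≅ Z^10, C_2 ≅ Z^10, C_3 ≅ Z^5.

The boundary map ∂_1: C_1 → C_0 maps an edge to its endpoints' difference, ∂[p,q] = q − p.
The resulting 5×10 matrix has rank 4, and its Smith normal form has invariant factors (1,1,1,1).

Boundary ∂_2: C_2 → C_1 sends each 2-simplex [p,q,r] to [q,r] − [p,r] + [p,q]. For instance
  ∂abe = be − ae + ab,
  ∂bce = ce − be + bc.
As a 10×10 matrix over Z this has rank 6, with invariant factors (1,1,1,1,1,1).

The boundary map ∂_3: C_3 → C_2 sends each 3-simplex σ to the alternating sum Σ_i (−1)^i (σ with its i-th vertex removed). For instance
  ∂bcde = cde − bde + bce − bcd,
  ∂abcd = bcd − acd + abd − abc.
This gives a 10×5 integer matrix of rank 4; reducing to Smith normal form yields diagonal entries (1,1,1,1).

Now H_k = ker ∂_k / im ∂_{k+1}, so:

  H_1: rank ker ∂_1 − rank ∂_2 = (10 − 4) − 6 = 0, and the invariant factors of ∂_2 are all 1, so H_1 = 0.

H_1 ≅ 0.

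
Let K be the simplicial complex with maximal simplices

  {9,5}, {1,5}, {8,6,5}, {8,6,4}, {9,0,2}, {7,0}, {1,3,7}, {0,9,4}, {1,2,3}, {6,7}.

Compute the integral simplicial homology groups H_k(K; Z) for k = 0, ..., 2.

Fix the vertex order 0 < 1 < 2 < 3 < 4 < 5 < 6 < 7 < 8 < 9 and write every simplex with vertices in increasing order. Then dim K = 2 and the simplices of K are:

  0-simplices (10): [0], [1], [2], [3], [4], [5], [6], [7], [8], [9]
  1-simplices (19): [0,2], [0,4], [0,7], [0,9], [1,2], [1,3], [1,5], [1,7], [2,3], [2,9], [3,7], [4,6], [4,8], [4,9], [5,6], [5,8], [5,9], [6,7], [6,8]
  2-simplices (6): [0,2,9], [0,4,9], [1,2,3], [1,3,7], [4,6,8], [5,6,8]

so the chain groups are C_0 ≅ Z^10, C_1 ≅ Z^19, C_2 ≅ Z^6.

∂_1: C_1 → C_0 is given by ∂[p,q] = [q] − [p].
As a 10×19 matrix over Z this has rank 9, with invariant factors (1,1,1,1,1,1,1,1,1).

The boundary map ∂_2: C_2 → C_1 maps a triangle to the signed sum of its edges. For instance
  ∂[0,2,9] = [2,9] − [0,9] + [0,2],
  ∂[1,3,7] = [3,7] − [1,7] + [1,3].
The resulting 19×6 matrix has rank 6, and its Smith normal form has invariant factors (1,1,1,1,1,1).

Computing H_k = (kernel of ∂_k) / (image of ∂_{k+1}):

  H_0: rank C_0 − rank ∂_1 = 10 − 9 = 1, and the invariant factors of ∂_1 are all 1, so H_0 = Z.
  H_1: rank ker ∂_1 − rank ∂_2 = (19 − 9) − 6 = 4, and the invariant factors of ∂_2 are all 1, so H_1 = Z^4.
  H_2: rank ker ∂_2 − rank ∂_3 = (6 − 6) − 0 = 0, and there is no ∂_3, so H_2 = 0.

H_0 ≅ Z,  H_1 ≅ Z^4,  H_2 = 0.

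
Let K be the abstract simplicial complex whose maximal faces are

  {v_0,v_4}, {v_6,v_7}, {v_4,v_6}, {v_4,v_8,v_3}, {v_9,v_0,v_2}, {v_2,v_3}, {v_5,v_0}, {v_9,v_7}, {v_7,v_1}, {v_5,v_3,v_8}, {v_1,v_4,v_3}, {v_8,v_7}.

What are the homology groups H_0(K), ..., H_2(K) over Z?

Fix the vertex order v_0 < v_1 < v_2 < v_3 < v_4 < v_5 < v_6 < v_7 < v_8 < v_9 and write every simplex with vertices in increasing order. Then dim K = 2 and the simplices of K are:

  0-simplices (10): [v_0], [v_1], [v_2], [v_3], [v_4], [v_5], [v_6], [v_7], [v_8], [v_9]
  1-simplices (18): (18 of them)
  2-simplices (4): [v_0,v_2,v_9], [v_1,v_3,v_4], [v_3,v_4,v_8], [v_3,v_5,v_8]

giving chain groups C_0 ≅ Z^10, C_1 ≅ Z^18, C_2 ≅ Z^4.

The boundary map ∂_1: C_1 → C_0 is given by ∂[p,q] = [q] − [p].
The resulting 10×18 matrix has rank 9, and its Smith normal form has invariant factors (1,1,1,1,1,1,1,1,1).

∂_2: C_2 → C_1 sends each 2-simplex [p,q,r] to [q,r] − [p,r] + [p,q]. For instance
  ∂[v_3,v_5,v_8] = [v_5,v_8] − [v_3,v_8] + [v_3,v_5],
  ∂[v_0,v_2,v_9] = [v_2,v_9] − [v_0,v_9] + [v_0,v_2].
As a 18×4 matrix over Z this has rank 4, with invariant factors (1,1,1,1).

Now H_k = ker ∂_k / im ∂_{k+1}, so:

  H_0: rank C_0 − rank ∂_1 = 10 − 9 = 1, and the invariant factors of ∂_1 are all 1, so H_0 ≅ Z.
  H_1: rank ker ∂_1 − rank ∂_2 = (18 − 9) − 4 = 5, and the invariant factors of ∂_2 are all 1, so H_1 ≅ Z^5.
  H_2: rank ker ∂_2 − rank ∂_3 = (4 − 4) − 0 = 0, and there is no ∂_3, so H_2 ≅ 0.

H_0 = Z,  H_1 = Z^5,  H_2 = 0.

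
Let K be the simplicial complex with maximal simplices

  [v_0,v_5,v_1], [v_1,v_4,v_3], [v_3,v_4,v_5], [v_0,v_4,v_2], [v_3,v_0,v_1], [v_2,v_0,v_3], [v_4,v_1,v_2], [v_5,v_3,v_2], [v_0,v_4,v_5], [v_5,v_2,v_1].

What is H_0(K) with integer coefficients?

We work with the vertex ordering v_0 < v_1 < v_2 < v_3 < v_4 < v_5. The simplices of K, each written with vertices in increasing order, are:

  0-simplices (6): [v_0], [v_1], [v_2], [v_3], [v_4], [v_5]
  1-simplices (15): (15 of them)
  2-simplices (10): [v_0,v_1,v_3], [v_0,v_1,v_5], [v_0,v_2,v_3], [v_0,v_2,v_4], [v_0,v_4,v_5], [v_1,v_2,v_4], [v_1,v_2,v_5], [v_1,v_3,v_4], [v_2,v_3,v_5], [v_3,v_4,v_5]

Hence C_0 ≅ Z^6, C_1 ≅ Z^15, C_2 ≅ Z^10.

The boundary map ∂_1: C_1 → C_0 sends each edge [p,q] (with p < q) to q − p. For instance
  ∂[v_0,v_1] = [v_1] − [v_0].
This gives a 6×15 integer matrix of rank 5; reducing to Smith normal form yields diagonal entries (1,1,1,1,1).

Boundary ∂_2: C_2 → C_1 sends each 2-simplex [p,q,r] to [q,r] − [p,r] + [p,q]. For instance
  ∂[v_0,v_2,v_4] = [v_2,v_4] − [v_0,v_4] + [v_0,v_2],
  ∂[v_0,v_4,v_5] = [v_4,v_5] − [v_0,v_5] + [v_0,v_4].
The 15×10 boundary matrix has rank 10 and Smith normal form diag(1,1,1,1,1,1,1,1,1,2).

Reading off H_k = ker ∂_k / im ∂_{k+1}:

  H_0: rank C_0 − rank ∂_1 = 6 − 5 = 1, and the invariant factors of ∂_1 are all 1, so H_0 ≅ Z.

H_0 = Z.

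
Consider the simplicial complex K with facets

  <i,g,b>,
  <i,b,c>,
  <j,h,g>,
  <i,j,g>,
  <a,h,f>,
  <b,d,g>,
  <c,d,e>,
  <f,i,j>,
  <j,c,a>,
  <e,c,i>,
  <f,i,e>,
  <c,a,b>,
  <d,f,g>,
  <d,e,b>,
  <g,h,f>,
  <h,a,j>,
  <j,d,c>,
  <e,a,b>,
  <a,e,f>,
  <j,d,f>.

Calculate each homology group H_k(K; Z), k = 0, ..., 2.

Take the total order a < b < c < d < e < f < g < h < i < j on the vertex set. Then K (dimension 2) consists of the simplices:

  0-simplices (10): a, b, c, d, e, f, g, h, i, j
  1-simplices (30): ab, ac, ae, af, ah, aj, bc, bd, be, bg, bi, cd, ce, ci, cj, de, df, dg, dj, ef, ei, fg, fh, fi, fj, gh, gi, gj, hj, ij
  2-simplices (20): abc, abe, acj, aef, afh, ahj, bci, bde, bdg, bgi, cde, cdj, cei, dfg, dfj, efi, fgh, fij, ghj, gij

so the chain groups are C_0 ≅ Z^10, C_1 ≅ Z^30, C_2 ≅ Z^20.

Boundary ∂_1: C_1 → C_0 is given by ∂[p,q] = [q] − [p]. For instance
  ∂ci = i − c.
As a 10×30 matrix over Z this has rank 9, with invariant factors (1,1,1,1,1,1,1,1,1).

Boundary ∂_2: C_2 → C_1 maps a triangle to the signed sum of its edges. For instance
  ∂dfj = fj − dj + df,
  ∂abc = bc − ac + ab.
This gives a 30×20 integer matrix of rank 20; reducing to Smith normal form yields diagonal entries (1,1,1,1,1,1,1,1,1,1,1,1,1,1,1,1,1,1,1,2).

Computing H_k = (kernel of ∂_k) / (image of ∂_{k+1}):

  H_0: rank C_0 − rank ∂_1 = 10 − 9 = 1, and the invariant factors of ∂_1 are all 1, so H_0 ≅ Z.
  H_1: rank ker ∂_1 − rank ∂_2 = (30 − 9) − 20 = 1, and ∂_2 has invariant factor 2 > 1, so H_1 ≅ Z ⊕ Z/2.
  H_2: rank ker ∂_2 − rank ∂_3 = (20 − 20) − 0 = 0, and there is no ∂_3, so H_2 ≅ 0.

(K is a triangulation of the Klein bottle.)

H_0 = Z,  H_1 = Z ⊕ Z/2,  H_2 = 0.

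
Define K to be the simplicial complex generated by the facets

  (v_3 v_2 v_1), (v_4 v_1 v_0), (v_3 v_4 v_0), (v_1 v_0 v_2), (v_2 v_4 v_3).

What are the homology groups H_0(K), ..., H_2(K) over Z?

H_0 = Z,  H_1 = Z,  H_2 = 0.

Take the total order v_0 < v_1 < v_2 < v_3 < v_4 on the vertex set. Then K (dimension 2) consists of the simplices:

  0-simplices (5): [v_0], [v_1], [v_2], [v_3], [v_4]
  1-simplices (10): [v_0,v_1], [v_0,v_2], [v_0,v_3], [v_0,v_4], [v_1,v_2], [v_1,v_3], [v_1,v_4], [v_2,v_3], [v_2,v_4], [v_3,v_4]
  2-simplices (5): [v_0,v_1,v_2], [v_0,v_1,v_4], [v_0,v_3,v_4], [v_1,v_2,v_3], [v_2,v_3,v_4]

so the chain groups are C_0 ≅ Z^5, C_1 ≅ Z^10, C_2 ≅ Z^5.

The boundary map ∂_1: C_1 → C_0 sends each edge [p,q] (with p < q) to q − p.
The 5×10 boundary matrix has rank 4 and Smith normal form diag(1,1,1,1).

∂_2: C_2 → C_1 acts by ∂[p,q,r] = [q,r] − [p,r] + [p,q]. For instance
  ∂[v_2,v_3,v_4] = [v_3,v_4] − [v_2,v_4] + [v_2,v_3],
  ∂[v_1,v_2,v_3] = [v_2,v_3] − [v_1,v_3] + [v_1,v_2].
This gives a 10×5 integer matrix of rank 5; reducing to Smith normal form yields diagonal entries (1,1,1,1,1).

Now H_k = ker ∂_k / im ∂_{k+1}, so:

  H_0: rank C_0 − rank ∂_1 = 5 − 4 = 1, and the invariant factors of ∂_1 are all 1, so H_0 = Z.
  H_1: rank ker ∂_1 − rank ∂_2 = (10 − 4) − 5 = 1, and the invariant factors of ∂_2 are all 1, so H_1 = Z.
  H_2: rank ker ∂_2 − rank ∂_3 = (5 − 5) − 0 = 0, and there is no ∂_3, so H_2 = 0.

As a check, the Euler characteristic is 5 − 10 + 5 = 0, which agrees with 1 − 1 + 0 = 0.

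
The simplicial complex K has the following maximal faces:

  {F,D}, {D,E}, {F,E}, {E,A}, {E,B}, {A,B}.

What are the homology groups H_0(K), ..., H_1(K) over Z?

H_0 ≅ Z,  H_1 ≅ Z^2.

K has 5 vertices, 6 edges.
rank ∂_0 = 0, rank ∂_1 = 4 ⇒ b_0 = 5 − 0 − 4 = 1; all invariant factors of ∂_1 are 1 so no torsion. So H_0 = Z.
rank ∂_1 = 4, rank ∂_2 = 0 ⇒ b_1 = 6 − 4 − 0 = 2. So H_1 = Z^2.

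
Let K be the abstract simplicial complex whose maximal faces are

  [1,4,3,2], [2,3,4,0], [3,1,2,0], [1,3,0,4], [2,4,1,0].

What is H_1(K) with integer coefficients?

We work with the vertex ordering 0 < 1 < 2 < 3 < 4. The simplices of K, each written with vertices in increasing order, are:

  0-simplices (5): [0], [1], [2], [3], [4]
  1-simplices (10): [0,1], [0,2], [0,3], [0,4], [1,2], [1,3], [1,4], [2,3], [2,4], [3,4]
  2-simplices (10): [0,1,2], [0,1,3], [0,1,4], [0,2,3], [0,2,4], [0,3,4], [1,2,3], [1,2,4], [1,3,4], [2,3,4]
  3-simplices (5): [0,1,2,3], [0,1,2,4], [0,1,3,4], [0,2,3,4], [1,2,3,4]

giving chain groups C_0 ≅ Z^5, C_1 ≅ Z^10, C_2 ≅ Z^10, C_3 ≅ Z^5.

The boundary map ∂_1: C_1 → C_0 is given by ∂[p,q] = [q] − [p].
This gives a 5×10 integer matrix of rank 4; reducing to Smith normal form yields diagonal entries (1,1,1,1).

The boundary map ∂_2: C_2 → C_1 acts by ∂[p,q,r] = [q,r] − [p,r] + [p,q]. For instance
  ∂[1,2,4] = [2,4] − [1,4] + [1,2],
  ∂[0,1,4] = [1,4] − [0,4] + [0,1].
This gives a 10×10 integer matrix of rank 6; reducing to Smith normal form yields diagonal entries (1,1,1,1,1,1).

The boundary map ∂_3: C_3 → C_2 sends each 3-simplex σ to the alternating sum Σ_i (−1)^i (σ with its i-th vertex removed). For instance
  ∂[0,1,3,4] = [1,3,4] − [0,3,4] + [0,1,4] − [0,1,3],
  ∂[0,2,3,4] = [2,3,4] − [0,3,4] + [0,2,4] − [0,2,3].
The 10×5 boundary matrix has rank 4 and Smith normal form diag(1,1,1,1).

From H_k ≅ ker(∂_k) / im(∂_{k+1}) we obtain:

  H_1: rank ker ∂_1 − rank ∂_2 = (10 − 4) − 6 = 0, and the invariant factors of ∂_2 are all 1, so H_1 = 0.

H_1 = 0.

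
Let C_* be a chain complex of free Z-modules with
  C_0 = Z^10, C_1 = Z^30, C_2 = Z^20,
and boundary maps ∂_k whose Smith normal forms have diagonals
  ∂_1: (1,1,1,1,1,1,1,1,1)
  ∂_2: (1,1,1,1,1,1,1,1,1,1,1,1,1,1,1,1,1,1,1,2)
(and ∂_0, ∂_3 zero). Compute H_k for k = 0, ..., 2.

H_0: b_0 = 10 − 0 − 9 = 1; torsion from ∂_1 factors > 1: none. So H_0 = Z.
H_1: b_1 = 30 − 9 − 20 = 1; torsion from ∂_2 factors > 1: [2]. So H_1 = Z × Z/2.
H_2: b_2 = 20 − 20 − 0 = 0; torsion from ∂_3 factors > 1: none. So H_2 = 0.

H_0 = Z,  H_1 = Z × Z/2,  H_2 = 0.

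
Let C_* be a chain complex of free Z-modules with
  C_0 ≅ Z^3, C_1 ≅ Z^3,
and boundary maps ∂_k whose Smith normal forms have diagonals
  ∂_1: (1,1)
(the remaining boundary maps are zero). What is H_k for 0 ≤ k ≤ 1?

H_0 = Z,  H_1 = Z.

H_0: b_0 = 3 − 0 − 2 = 1; torsion from ∂_1 factors > 1: none. So H_0 = Z.
H_1: b_1 = 3 − 2 − 0 = 1; torsion from ∂_2 factors > 1: none. So H_1 = Z.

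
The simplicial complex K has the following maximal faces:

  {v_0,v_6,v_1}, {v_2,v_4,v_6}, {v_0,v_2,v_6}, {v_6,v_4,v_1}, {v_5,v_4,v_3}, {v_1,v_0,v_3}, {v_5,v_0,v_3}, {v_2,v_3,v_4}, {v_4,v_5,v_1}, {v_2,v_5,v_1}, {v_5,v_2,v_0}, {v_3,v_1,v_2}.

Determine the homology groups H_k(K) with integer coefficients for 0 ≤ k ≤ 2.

Take the total order v_0 < v_1 < v_2 < v_3 < v_4 < v_5 < v_6 on the vertex set. Then K (dimension 2) consists of the simplices:

  0-simplices (7): [v_0], [v_1], [v_2], [v_3], [v_4], [v_5], [v_6]
  1-simplices (18): (18 of them)
  2-simplices (12): (12 of them)

Hence C_0 ≅ Z^7, C_1 ≅ Z^18, C_2 ≅ Z^12.

The boundary map ∂_1: C_1 → C_0 is given by ∂[p,q] = [q] − [p]. For instance
  ∂[v_0,v_2] = [v_2] − [v_0].
The 7×18 boundary matrix has rank 6 and Smith normal form diag(1,1,1,1,1,1).

∂_2: C_2 → C_1 acts by ∂[p,q,r] = [q,r] − [p,r] + [p,q]. For instance
  ∂[v_2,v_3,v_4] = [v_3,v_4] − [v_2,v_4] + [v_2,v_3],
  ∂[v_0,v_2,v_5] = [v_2,v_5] − [v_0,v_5] + [v_0,v_2].
The 18×12 boundary matrix has rank 12 and Smith normal form diag(1,1,1,1,1,1,1,1,1,1,1,2).

Computing H_k = (kernel of ∂_k) / (image of ∂_{k+1}):

  H_0: rank C_0 − rank ∂_1 = 7 − 6 = 1, and the invariant factors of ∂_1 are all 1, so H_0 = Z.
  H_1: rank ker ∂_1 − rank ∂_2 = (18 − 6) − 12 = 0, and ∂_2 has invariant factor 2 > 1, so H_1 = Z/2.
  H_2: rank ker ∂_2 − rank ∂_3 = (12 − 12) − 0 = 0, and there is no ∂_3, so H_2 = 0.

(K is a triangulation of the real projective plane RP^2.)

H_0 = Z,  H_1 = Z/2,  H_2 = 0.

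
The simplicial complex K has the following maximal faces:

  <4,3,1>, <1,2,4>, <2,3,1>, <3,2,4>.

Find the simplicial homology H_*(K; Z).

We work with the vertex ordering 1 < 2 < 3 < 4. The simplices of K, each written with vertices in increasing order, are:

  0-simplices (4): [1], [2], [3], [4]
  1-simplices (6): [1,2], [1,3], [1,4], [2,3], [2,4], [3,4]
  2-simplices (4): [1,2,3], [1,2,4], [1,3,4], [2,3,4]

so the chain groups are C_0 ≅ Z^4, C_1 ≅ Z^6, C_2 ≅ Z^4.

Boundary ∂_1: C_1 → C_0 sends each edge [p,q] (with p < q) to q − p. For instance
  ∂[1,2] = [2] − [1].
The resulting 4×6 matrix has rank 3, and its Smith normal form has invariant factors (1,1,1).

∂_2: C_2 → C_1 acts by ∂[p,q,r] = [q,r] − [p,r] + [p,q]. For instance
  ∂[1,3,4] = [3,4] − [1,4] + [1,3],
  ∂[1,2,4] = [2,4] − [1,4] + [1,2].
This gives a 6×4 integer matrix of rank 3; reducing to Smith normal form yields diagonal entries (1,1,1).

Computing H_k = (kernel of ∂_k) / (image of ∂_{k+1}):

  H_0: rank C_0 − rank ∂_1 = 4 − 3 = 1, and the invariant factors of ∂_1 are all 1, so H_0 = Z.
  H_1: rank ker ∂_1 − rank ∂_2 = (6 − 3) − 3 = 0, and the invariant factors of ∂_2 are all 1, so H_1 = 0.
  H_2: rank ker ∂_2 − rank ∂_3 = (4 − 3) − 0 = 1, and there is no ∂_3, so H_2 = Z.

H_0 = Z,  H_1 = 0,  H_2 = Z.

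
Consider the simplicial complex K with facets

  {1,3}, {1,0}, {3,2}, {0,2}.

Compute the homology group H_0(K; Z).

H_0 = Z.

K has 4 vertices, 4 edges.
rank ∂_0 = 0, rank ∂_1 = 3 ⇒ b_0 = 4 − 0 − 3 = 1; all invariant factors of ∂_1 are 1 so no torsion. So H_0 = Z.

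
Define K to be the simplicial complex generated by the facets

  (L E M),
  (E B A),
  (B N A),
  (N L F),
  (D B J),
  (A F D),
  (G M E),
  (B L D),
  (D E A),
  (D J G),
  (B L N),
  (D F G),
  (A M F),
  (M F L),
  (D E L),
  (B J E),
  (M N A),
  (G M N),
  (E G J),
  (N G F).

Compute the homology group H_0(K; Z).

Order the vertices as A < B < D < E < F < G < J < L < M < N. Listing each simplex with vertices in this order, K has dimension 2 with simplices:

  0-simplices (10): A, B, D, E, F, G, J, L, M, N
  1-simplices (30): AB, AD, AE, AF, AM, AN, BD, BE, BJ, BL, BN, DE, DF, DG, DJ, DL, EG, EJ, EL, EM, FG, FL, FM, FN, GJ, GM, GN, LM, LN, MN
  2-simplices (20): ABE, ABN, ADE, ADF, AFM, AMN, BDJ, BDL, BEJ, BLN, DEL, DFG, DGJ, EGJ, EGM, ELM, FGN, FLM, FLN, GMN

giving chain groups C_0 ≅ Z^10, C_1 ≅ Z^30, C_2 ≅ Z^20.

The boundary map ∂_1: C_1 → C_0 sends each edge [p,q] (with p < q) to q − p.
The 10×30 boundary matrix has rank 9 and Smith normal form diag(1,1,1,1,1,1,1,1,1).

The boundary map ∂_2: C_2 → C_1 sends each 2-simplex [p,q,r] to [q,r] − [p,r] + [p,q]. For instance
  ∂FGN = GN − FN + FG,
  ∂ABN = BN − AN + AB.
The 30×20 boundary matrix has rank 20 and Smith normal form diag(1,1,1,1,1,1,1,1,1,1,1,1,1,1,1,1,1,1,1,2).

From H_k ≅ ker(∂_k) / im(∂_{k+1}) we obtain:

  H_0: rank C_0 − rank ∂_1 = 10 − 9 = 1, and the invariant factors of ∂_1 are all 1, so H_0 = Z.

H_0 = Z.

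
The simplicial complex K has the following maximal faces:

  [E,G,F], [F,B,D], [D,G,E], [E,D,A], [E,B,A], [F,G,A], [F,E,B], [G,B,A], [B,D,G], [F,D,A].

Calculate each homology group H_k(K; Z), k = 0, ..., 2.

H_0 = Z,  H_1 = Z/2,  H_2 = 0.

Take the total order A < B < D < E < F < G on the vertex set. Then K (dimension 2) consists of the simplices:

  0-simplices (6): A, B, D, E, F, G
  1-simplices (15): AB, AD, AE, AF, AG, BD, BE, BF, BG, DE, DF, DG, EF, EG, FG
  2-simplices (10): ABE, ABG, ADE, ADF, AFG, BDF, BDG, BEF, DEG, EFG

so the chain groups are C_0 ≅ Z^6, C_1 ≅ Z^15, C_2 ≅ Z^10.

Boundary ∂_1: C_1 → C_0 sends each edge [p,q] (with p < q) to q − p. For instance
  ∂FG = G − F.
The resulting 6×15 matrix has rank 5, and its Smith normal form has invariant factors (1,1,1,1,1).

Boundary ∂_2: C_2 → C_1 acts by ∂[p,q,r] = [q,r] − [p,r] + [p,q]. For instance
  ∂ABG = BG − AG + AB,
  ∂EFG = FG − EG + EF.
As a 15×10 matrix over Z this has rank 10, with invariant factors (1,1,1,1,1,1,1,1,1,2).

Now H_k = ker ∂_k / im ∂_{k+1}, so:

  H_0: rank C_0 − rank ∂_1 = 6 − 5 = 1, and the invariant factors of ∂_1 are all 1, so H_0 = Z.
  H_1: rank ker ∂_1 − rank ∂_2 = (15 − 5) − 10 = 0, and ∂_2 has invariant factor 2 > 1, so H_1 = Z/2.
  H_2: rank ker ∂_2 − rank ∂_3 = (10 − 10) − 0 = 0, and there is no ∂_3, so H_2 = 0.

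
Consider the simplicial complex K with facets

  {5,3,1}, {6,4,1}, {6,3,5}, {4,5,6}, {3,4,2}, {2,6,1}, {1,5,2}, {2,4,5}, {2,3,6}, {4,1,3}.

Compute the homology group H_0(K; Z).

H_0 ≅ Z.

Take the total order 1 < 2 < 3 < 4 < 5 < 6 on the vertex set. Then K (dimension 2) consists of the simplices:

  0-simplices (6): [1], [2], [3], [4], [5], [6]
  1-simplices (15): [1,2], [1,3], [1,4], [1,5], [1,6], [2,3], [2,4], [2,5], [2,6], [3,4], [3,5], [3,6], [4,5], [4,6], [5,6]
  2-simplices (10): [1,2,5], [1,2,6], [1,3,4], [1,3,5], [1,4,6], [2,3,4], [2,3,6], [2,4,5], [3,5,6], [4,5,6]

so the chain groups are C_0 ≅ Z^6, C_1 ≅ Z^15, C_2 ≅ Z^10.

Boundary ∂_1: C_1 → C_0 sends each edge [p,q] (with p < q) to q − p. For instance
  ∂[1,2] = [2] − [1].
The 6×15 boundary matrix has rank 5 and Smith normal form diag(1,1,1,1,1).

Boundary ∂_2: C_2 → C_1 acts by ∂[p,q,r] = [q,r] − [p,r] + [p,q]. For instance
  ∂[1,2,5] = [2,5] − [1,5] + [1,2],
  ∂[1,4,6] = [4,6] − [1,6] + [1,4].
The 15×10 boundary matrix has rank 10 and Smith normal form diag(1,1,1,1,1,1,1,1,1,2).

Reading off H_k = ker ∂_k / im ∂_{k+1}:

  H_0: rank C_0 − rank ∂_1 = 6 − 5 = 1, and the invariant factors of ∂_1 are all 1, so H_0 = Z.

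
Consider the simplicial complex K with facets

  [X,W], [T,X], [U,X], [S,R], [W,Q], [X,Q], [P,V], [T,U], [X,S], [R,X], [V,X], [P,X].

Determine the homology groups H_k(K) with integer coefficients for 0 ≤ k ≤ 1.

H_0 = Z,  H_1 = Z^4.

Take the total order P < Q < R < S < T < U < V < W < X on the vertex set. Then K (dimension 1) consists of the simplices:

  0-simplices (9): P, Q, R, S, T, U, V, W, X
  1-simplices (12): PV, PX, QW, QX, RS, RX, SX, TU, TX, UX, VX, WX

so the chain groups are C_0 ≅ Z^9, C_1 ≅ Z^12.

∂_1: C_1 → C_0 maps an edge to its endpoints' difference, ∂[p,q] = q − p.
The resulting 9×12 matrix has rank 8, and its Smith normal form has invariant factors (1,1,1,1,1,1,1,1).

Now H_k = ker ∂_k / im ∂_{k+1}, so:

  H_0: rank C_0 − rank ∂_1 = 9 − 8 = 1, and the invariant factors of ∂_1 are all 1, so H_0 = Z.
  H_1: rank ker ∂_1 − rank ∂_2 = (12 − 8) − 0 = 4, and there is no ∂_2, so H_1 = Z^4.

As a check, the Euler characteristic is 9 − 12 = -3, which agrees with 1 − 4 = -3.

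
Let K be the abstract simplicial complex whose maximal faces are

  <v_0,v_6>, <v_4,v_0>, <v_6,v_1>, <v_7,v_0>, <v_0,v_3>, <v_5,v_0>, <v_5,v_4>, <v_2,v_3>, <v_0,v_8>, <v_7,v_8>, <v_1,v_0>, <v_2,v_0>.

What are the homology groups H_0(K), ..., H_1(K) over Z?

H_0 ≅ Z,  H_1 ≅ Z^4.

Take the total order v_0 < v_1 < v_2 < v_3 < v_4 < v_5 < v_6 < v_7 < v_8 on the vertex set. Then K (dimension 1) consists of the simplices:

  0-simplices (9): [v_0], [v_1], [v_2], [v_3], [v_4], [v_5], [v_6], [v_7], [v_8]
  1-simplices (12): [v_0,v_1], [v_0,v_2], [v_0,v_3], [v_0,v_4], [v_0,v_5], [v_0,v_6], [v_0,v_7], [v_0,v_8], [v_1,v_6], [v_2,v_3], [v_4,v_5], [v_7,v_8]

giving chain groups C_0 ≅ Z^9, C_1 ≅ Z^12.

Boundary ∂_1: C_1 → C_0 maps an edge to its endpoints' difference, ∂[p,q] = q − p. For instance
  ∂[v_0,v_3] = [v_3] − [v_0].
As a 9×12 matrix over Z this has rank 8, with invariant factors (1,1,1,1,1,1,1,1).

Now H_k = ker ∂_k / im ∂_{k+1}, so:

  H_0: rank C_0 − rank ∂_1 = 9 − 8 = 1, and the invariant factors of ∂_1 are all 1, so H_0 ≅ Z.
  H_1: rank ker ∂_1 − rank ∂_2 = (12 − 8) − 0 = 4, and there is no ∂_2, so H_1 ≅ Z^4.

(K is a triangulation of a wedge of 4 circles.)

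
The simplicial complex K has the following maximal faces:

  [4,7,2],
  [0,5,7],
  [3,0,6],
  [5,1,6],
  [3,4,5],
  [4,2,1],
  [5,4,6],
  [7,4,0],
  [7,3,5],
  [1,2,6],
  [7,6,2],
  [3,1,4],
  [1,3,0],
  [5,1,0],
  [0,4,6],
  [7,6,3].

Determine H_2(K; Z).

H_2 = Z.

Take the total order 0 < 1 < 2 < 3 < 4 < 5 < 6 < 7 on the vertex set. Then K (dimension 2) consists of the simplices:

  0-simplices (8): [0], [1], [2], [3], [4], [5], [6], [7]
  1-simplices (24): (24 of them)
  2-simplices (16): [0,1,3], [0,1,5], [0,3,6], [0,4,6], [0,4,7], [0,5,7], [1,2,4], [1,2,6], [1,3,4], [1,5,6], [2,4,7], [2,6,7], [3,4,5], [3,5,7], [3,6,7], [4,5,6]

so the chain groups are C_0 ≅ Z^8, C_1 ≅ Z^24, C_2 ≅ Z^16.

∂_1: C_1 → C_0 maps an edge to its endpoints' difference, ∂[p,q] = q − p.
The 8×24 boundary matrix has rank 7 and Smith normal form diag(1,1,1,1,1,1,1).

∂_2: C_2 → C_1 acts by ∂[p,q,r] = [q,r] − [p,r] + [p,q]. For instance
  ∂[1,2,6] = [2,6] − [1,6] + [1,2],
  ∂[1,5,6] = [5,6] − [1,6] + [1,5].
The 24×16 boundary matrix has rank 15 and Smith normal form diag(1,1,1,1,1,1,1,1,1,1,1,1,1,1,1).

From H_k ≅ ker(∂_k) / im(∂_{k+1}) we obtain:

  H_2: rank ker ∂_2 − rank ∂_3 = (16 − 15) − 0 = 1, and there is no ∂_3, so H_2 = Z.

(K is a triangulation of the torus T^2.)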